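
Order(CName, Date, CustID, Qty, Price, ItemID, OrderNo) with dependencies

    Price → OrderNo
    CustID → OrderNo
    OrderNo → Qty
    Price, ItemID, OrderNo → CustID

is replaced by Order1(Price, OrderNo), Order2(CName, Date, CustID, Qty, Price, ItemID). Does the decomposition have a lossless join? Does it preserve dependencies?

lossless but not dependency-preserving

Lossless test: (Price)⁺ = {Qty, Price, OrderNo}, which contains all of one fragment — lossless.
Dependency preservation: the restricted closure of {CustID} across the fragments never reaches {OrderNo}, so CustID → OrderNo cannot be enforced without a join — not preserved.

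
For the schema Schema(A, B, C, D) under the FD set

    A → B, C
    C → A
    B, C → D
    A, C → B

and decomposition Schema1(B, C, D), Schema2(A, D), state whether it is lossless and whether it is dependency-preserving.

Lossless test: (D)⁺ = {D}, which is a superkey of neither fragment — lossy.
Dependency preservation: the restricted closure of {A} across the fragments never reaches {B, C}, so A → B, C cannot be enforced without a join — not preserved.

lossy and not dependency-preserving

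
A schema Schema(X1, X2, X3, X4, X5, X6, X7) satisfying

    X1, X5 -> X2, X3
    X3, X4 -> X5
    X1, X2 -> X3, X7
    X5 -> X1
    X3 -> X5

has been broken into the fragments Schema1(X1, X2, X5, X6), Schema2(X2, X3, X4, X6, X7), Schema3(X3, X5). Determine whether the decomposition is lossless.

Chase test. Columns are X1, X2, X3, X4, X5, X6, X7; row i has aⱼ where attribute j ∈ Schemai, else bᵢⱼ.
Initial tableau (one row per fragment):
  row 1: a1 a2 b13 b14 a5 a6 b17
  row 2: b21 a2 a3 a4 b25 a6 a7
  row 3: b31 b32 a3 b34 a5 b36 b37
Rows 1 and 3 agree on X5; apply X5→X1 and equate their X1 entries.
Rows 2 and 3 agree on X3; apply X3→X5 and equate their X5 entries.
Rows 1 and 3 agree on X1, X5; apply X1, X5→X2, X3 and equate their X2, X3 entries.
Rows 1 and 3 agree on X1, X2; apply X1, X2→X3, X7 and equate their X3, X7 entries.
Rows 1 and 2 agree on X5; apply X5→X1 and equate their X1 entries.
Rows 1 and 2 agree on X1, X2; apply X1, X2→X3, X7 and equate their X3, X7 entries.
Row 2 is now all distinguished symbols — the join is lossless.

Yes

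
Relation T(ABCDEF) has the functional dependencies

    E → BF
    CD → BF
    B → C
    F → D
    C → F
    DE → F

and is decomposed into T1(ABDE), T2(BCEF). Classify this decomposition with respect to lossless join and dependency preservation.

lossless but not dependency-preserving

Lossless test: (BE)⁺ = {BCDEF}, which contains all of one fragment — lossless.
Dependency preservation: the restricted closure of {F} across the fragments never reaches {D}, so F → D cannot be enforced without a join — not preserved.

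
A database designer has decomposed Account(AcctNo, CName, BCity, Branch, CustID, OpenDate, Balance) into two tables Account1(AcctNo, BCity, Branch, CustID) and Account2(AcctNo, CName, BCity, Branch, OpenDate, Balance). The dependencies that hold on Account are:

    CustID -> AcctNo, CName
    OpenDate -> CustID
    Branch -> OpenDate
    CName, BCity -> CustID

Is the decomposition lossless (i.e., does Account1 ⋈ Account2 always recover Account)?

Yes

Common attributes: Account1 ∩ Account2 = {AcctNo, BCity, Branch}.
Closure of {AcctNo, BCity, Branch}: Branch → OpenDate applies, adding OpenDate; OpenDate → CustID applies, adding CustID; CustID → AcctNo, CName applies, adding CName. So (AcctNo, BCity, Branch)⁺ = {AcctNo, CName, BCity, Branch, CustID, OpenDate}.
This closure contains every attribute of Account1, so Account1 ∩ Account2 → Account1. The join is lossless.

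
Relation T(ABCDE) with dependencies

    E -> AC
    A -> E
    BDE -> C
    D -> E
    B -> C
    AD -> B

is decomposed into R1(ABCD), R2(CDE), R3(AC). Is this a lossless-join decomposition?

Chase test. Columns are ABCDE; row i has aⱼ where attribute j ∈ Ri, else bᵢⱼ.
Initial tableau (one row per fragment):
  row 1: a1 a2 a3 a4 b15
  row 2: b21 b22 a3 a4 a5
  row 3: a1 b32 a3 b34 b35
Rows 1 and 3 agree on A; apply A→E and equate their E entries.
Rows 1 and 2 agree on D; apply D→E and equate their E entries.
Rows 1 and 2 agree on E; apply E→AC and equate their AC entries.
Rows 1 and 2 agree on AD; apply AD→B and equate their B entries.
Row 1 is now all distinguished symbols — the join is lossless.

Yes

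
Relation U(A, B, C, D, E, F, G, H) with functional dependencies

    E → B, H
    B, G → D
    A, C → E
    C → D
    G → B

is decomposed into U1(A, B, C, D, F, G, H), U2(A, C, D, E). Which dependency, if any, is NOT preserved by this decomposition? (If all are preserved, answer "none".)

E → B, H

Check E → B, H: no single fragment contains all of {B, E, H}, and the restricted closure of {E} across the fragments never reaches {B, H}.
B, G → D is preserved.
A, C → E is preserved.
C → D is preserved.
G → B is preserved.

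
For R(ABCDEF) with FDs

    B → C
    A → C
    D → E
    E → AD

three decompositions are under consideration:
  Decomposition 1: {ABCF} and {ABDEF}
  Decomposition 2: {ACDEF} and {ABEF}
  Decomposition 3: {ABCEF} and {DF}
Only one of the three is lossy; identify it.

Decomposition 3

Decomposition 1: common = {ABF}, closure = {ABCF} → lossless.
Decomposition 2: common = {AEF}, closure = {ACDEF} → lossless.
Decomposition 3: common = {F}, closure = {F} → lossy.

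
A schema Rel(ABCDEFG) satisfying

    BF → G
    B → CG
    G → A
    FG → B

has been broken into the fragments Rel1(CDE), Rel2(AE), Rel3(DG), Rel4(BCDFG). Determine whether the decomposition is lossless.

Chase test. Columns are ABCDEFG; row i has aⱼ where attribute j ∈ Reli, else bᵢⱼ.
Initial tableau (one row per fragment):
  row 1: b11 b12 a3 a4 a5 b16 b17
  row 2: a1 b22 b23 b24 a5 b26 b27
  row 3: b31 b32 b33 a4 b35 b36 a7
  row 4: b41 a2 a3 a4 b45 a6 a7
Rows 3 and 4 agree on G; apply G→A and equate their A entries.
No row becomes fully distinguished — the join is lossy.

No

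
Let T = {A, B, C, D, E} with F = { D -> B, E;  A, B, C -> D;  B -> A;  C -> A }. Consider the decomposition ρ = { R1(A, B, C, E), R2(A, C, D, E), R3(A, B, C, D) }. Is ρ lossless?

Yes

Chase test. Columns are A, B, C, D, E; row i has aⱼ where attribute j ∈ Ri, else bᵢⱼ.
Initial tableau (one row per fragment):
  row 1: a1 a2 a3 b14 a5
  row 2: a1 b22 a3 a4 a5
  row 3: a1 a2 a3 a4 b35
Rows 2 and 3 agree on D; apply D→B, E and equate their B, E entries.
Rows 1 and 2 agree on A, B, C; apply A, B, C→D and equate their D entries.
Row 1 is now all distinguished symbols — the join is lossless.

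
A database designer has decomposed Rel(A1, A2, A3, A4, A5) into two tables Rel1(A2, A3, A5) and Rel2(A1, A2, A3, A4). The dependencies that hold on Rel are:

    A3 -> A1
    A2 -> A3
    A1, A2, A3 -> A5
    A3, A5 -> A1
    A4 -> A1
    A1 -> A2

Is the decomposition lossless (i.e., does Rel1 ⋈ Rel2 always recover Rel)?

Yes

Common attributes: Rel1 ∩ Rel2 = {A2, A3}.
Closure of {A2, A3}: A3 → A1 applies, adding A1; A1, A2, A3 → A5 applies, adding A5. So (A2, A3)⁺ = {A1, A2, A3, A5}.
This closure contains every attribute of Rel1, so Rel1 ∩ Rel2 → Rel1. The join is lossless.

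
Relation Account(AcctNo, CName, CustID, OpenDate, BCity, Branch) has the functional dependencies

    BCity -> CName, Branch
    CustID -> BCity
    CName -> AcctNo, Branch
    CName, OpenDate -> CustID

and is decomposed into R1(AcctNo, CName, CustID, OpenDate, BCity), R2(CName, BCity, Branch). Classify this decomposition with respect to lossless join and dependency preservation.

Lossless test: (CName, BCity)⁺ = {AcctNo, CName, BCity, Branch}, which contains all of one fragment — lossless.
Dependency preservation: CName → AcctNo, Branch is not contained in any single fragment, but the restricted closure of its left-hand side across the fragments still reaches the right-hand side; the remaining FDs each lie inside some fragment. All dependencies are preserved.

lossless and dependency-preserving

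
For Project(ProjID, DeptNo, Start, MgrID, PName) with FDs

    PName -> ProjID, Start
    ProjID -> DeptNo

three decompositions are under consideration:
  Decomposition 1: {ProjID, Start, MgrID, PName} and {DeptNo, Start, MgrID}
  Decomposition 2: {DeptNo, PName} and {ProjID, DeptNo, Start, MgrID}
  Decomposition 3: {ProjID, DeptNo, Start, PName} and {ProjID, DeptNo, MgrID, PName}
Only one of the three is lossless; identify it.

Decomposition 1: common = {Start, MgrID}, closure = {Start, MgrID} → lossy.
Decomposition 2: common = {DeptNo}, closure = {DeptNo} → lossy.
Decomposition 3: common = {ProjID, DeptNo, PName}, closure = {ProjID, DeptNo, Start, PName} → lossless.

Decomposition 3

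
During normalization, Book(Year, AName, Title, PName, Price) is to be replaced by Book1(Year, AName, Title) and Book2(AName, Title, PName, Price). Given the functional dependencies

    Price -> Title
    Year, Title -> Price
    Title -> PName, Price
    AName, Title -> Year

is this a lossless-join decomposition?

Yes

Common attributes: Book1 ∩ Book2 = {AName, Title}.
Closure of {AName, Title}: Title → PName, Price applies, adding PName, Price; AName, Title → Year applies, adding Year. So (AName, Title)⁺ = {Year, AName, Title, PName, Price}.
This closure contains every attribute of Book1, so Book1 ∩ Book2 → Book1. The join is lossless.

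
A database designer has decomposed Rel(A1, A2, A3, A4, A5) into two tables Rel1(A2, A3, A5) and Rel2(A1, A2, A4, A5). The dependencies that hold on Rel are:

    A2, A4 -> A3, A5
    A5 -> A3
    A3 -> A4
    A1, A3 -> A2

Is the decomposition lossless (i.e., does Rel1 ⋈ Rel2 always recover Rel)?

Yes

Common attributes: Rel1 ∩ Rel2 = {A2, A5}.
Closure of {A2, A5}: A5 → A3 applies, adding A3; A3 → A4 applies, adding A4. So (A2, A5)⁺ = {A2, A3, A4, A5}.
This closure contains every attribute of Rel1, so Rel1 ∩ Rel2 → Rel1. The join is lossless.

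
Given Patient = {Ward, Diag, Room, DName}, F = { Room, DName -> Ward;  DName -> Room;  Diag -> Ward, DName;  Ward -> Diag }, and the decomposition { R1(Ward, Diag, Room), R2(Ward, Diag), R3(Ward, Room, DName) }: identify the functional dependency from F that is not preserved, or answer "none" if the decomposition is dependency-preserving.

Room, DName → Ward lies within R3.
DName → Room lies within R3.
Diag → Ward, DName: restricted closure across fragments reaches Ward, DName.
Ward → Diag lies within R1.
Every dependency is enforceable on the fragments, so the decomposition is dependency-preserving.

none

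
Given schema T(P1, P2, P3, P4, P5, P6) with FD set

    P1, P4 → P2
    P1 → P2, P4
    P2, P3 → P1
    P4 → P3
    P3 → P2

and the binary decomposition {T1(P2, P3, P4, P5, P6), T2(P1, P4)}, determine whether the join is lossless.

Common attributes: T1 ∩ T2 = {P4}.
Closure of {P4}: P4 → P3 applies, adding P3; P3 → P2 applies, adding P2; P2, P3 → P1 applies, adding P1. So (P4)⁺ = {P1, P2, P3, P4}.
This closure contains every attribute of T2, so T1 ∩ T2 → T2. The join is lossless.

Yes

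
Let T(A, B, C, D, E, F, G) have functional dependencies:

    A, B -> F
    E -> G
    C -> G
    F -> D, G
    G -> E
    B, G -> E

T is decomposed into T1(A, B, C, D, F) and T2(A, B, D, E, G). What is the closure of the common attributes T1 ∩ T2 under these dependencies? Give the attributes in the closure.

A, B, D, E, F, G

T1 ∩ T2 = {A, B, D}.
A, B → F applies, adding F
F → D, G applies, adding G
G → E applies, adding E
Closure: {A, B, D, E, F, G}.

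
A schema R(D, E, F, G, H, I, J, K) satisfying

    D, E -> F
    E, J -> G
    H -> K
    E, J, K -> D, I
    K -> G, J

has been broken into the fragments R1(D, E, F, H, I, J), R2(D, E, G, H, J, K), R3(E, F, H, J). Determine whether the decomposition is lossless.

Chase test. Columns are D, E, F, G, H, I, J, K; row i has aⱼ where attribute j ∈ Ri, else bᵢⱼ.
Initial tableau (one row per fragment):
  row 1: a1 a2 a3 b14 a5 a6 a7 b18
  row 2: a1 a2 b23 a4 a5 b26 a7 a8
  row 3: b31 a2 a3 b34 a5 b36 a7 b38
Rows 1 and 2 agree on D, E; apply D, E→F and equate their F entries.
Rows 1 and 2 agree on E, J; apply E, J→G and equate their G entries.
Rows 1 and 3 agree on E, J; apply E, J→G and equate their G entries.
Rows 1 and 2 agree on H; apply H→K and equate their K entries.
Rows 1 and 3 agree on H; apply H→K and equate their K entries.
Rows 1 and 2 agree on E, J, K; apply E, J, K→D, I and equate their D, I entries.
Rows 1 and 3 agree on E, J, K; apply E, J, K→D, I and equate their D, I entries.
Row 1 is now all distinguished symbols — the join is lossless.

Yes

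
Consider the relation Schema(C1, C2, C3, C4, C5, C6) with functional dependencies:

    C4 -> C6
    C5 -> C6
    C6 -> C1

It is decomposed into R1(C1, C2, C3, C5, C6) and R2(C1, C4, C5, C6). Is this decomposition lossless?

No

Common attributes: R1 ∩ R2 = {C1, C5, C6}.
No dependency enlarges {C1, C5, C6}, so (C1, C5, C6)⁺ = {C1, C5, C6}.
The closure contains neither all of R1 = {C1, C2, C3, C5, C6} nor all of R2 = {C1, C4, C5, C6}, so the common attributes are not a superkey of either fragment. The join is lossy.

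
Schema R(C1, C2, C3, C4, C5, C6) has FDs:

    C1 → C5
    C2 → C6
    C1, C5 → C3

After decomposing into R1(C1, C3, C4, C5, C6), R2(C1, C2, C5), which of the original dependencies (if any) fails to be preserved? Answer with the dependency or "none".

C2 → C6

Check C2 → C6: no single fragment contains all of {C2, C6}, and the restricted closure of {C2} across the fragments never reaches {C6}.
C1 → C5 is preserved.
C1, C5 → C3 is preserved.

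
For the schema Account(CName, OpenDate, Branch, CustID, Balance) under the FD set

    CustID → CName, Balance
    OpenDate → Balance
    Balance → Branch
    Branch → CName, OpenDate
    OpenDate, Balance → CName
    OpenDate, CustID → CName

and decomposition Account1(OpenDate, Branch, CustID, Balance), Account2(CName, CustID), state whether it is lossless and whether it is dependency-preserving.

lossless but not dependency-preserving

Lossless test: (CustID)⁺ = {CName, OpenDate, Branch, CustID, Balance}, which contains all of one fragment — lossless.
Dependency preservation: the restricted closure of {Branch} across the fragments never reaches {CName, OpenDate}, so Branch → CName, OpenDate cannot be enforced without a join — not preserved.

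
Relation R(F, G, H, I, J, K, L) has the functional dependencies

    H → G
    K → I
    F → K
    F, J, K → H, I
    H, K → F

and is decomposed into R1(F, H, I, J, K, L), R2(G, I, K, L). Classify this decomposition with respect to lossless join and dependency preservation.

Lossless test: (I, K, L)⁺ = {I, K, L}, which is a superkey of neither fragment — lossy.
Dependency preservation: the restricted closure of {H} across the fragments never reaches {G}, so H → G cannot be enforced without a join — not preserved.

lossy and not dependency-preserving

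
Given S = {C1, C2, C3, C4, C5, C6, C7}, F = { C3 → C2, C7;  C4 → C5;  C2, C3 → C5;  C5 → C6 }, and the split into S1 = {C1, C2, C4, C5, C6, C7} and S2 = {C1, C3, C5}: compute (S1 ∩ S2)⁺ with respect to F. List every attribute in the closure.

C1, C5, C6

S1 ∩ S2 = {C1, C5}.
C5 → C6 applies, adding C6
Closure: {C1, C5, C6}.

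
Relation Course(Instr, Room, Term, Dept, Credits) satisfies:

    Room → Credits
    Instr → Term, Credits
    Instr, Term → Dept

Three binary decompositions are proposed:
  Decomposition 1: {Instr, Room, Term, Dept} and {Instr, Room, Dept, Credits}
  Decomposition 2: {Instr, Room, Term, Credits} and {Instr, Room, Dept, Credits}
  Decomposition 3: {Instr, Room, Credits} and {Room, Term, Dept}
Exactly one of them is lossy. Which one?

Decomposition 1: common = {Instr, Room, Dept}, closure = {Instr, Room, Term, Dept, Credits} → lossless.
Decomposition 2: common = {Instr, Room, Credits}, closure = {Instr, Room, Term, Dept, Credits} → lossless.
Decomposition 3: common = {Room}, closure = {Room, Credits} → lossy.

Decomposition 3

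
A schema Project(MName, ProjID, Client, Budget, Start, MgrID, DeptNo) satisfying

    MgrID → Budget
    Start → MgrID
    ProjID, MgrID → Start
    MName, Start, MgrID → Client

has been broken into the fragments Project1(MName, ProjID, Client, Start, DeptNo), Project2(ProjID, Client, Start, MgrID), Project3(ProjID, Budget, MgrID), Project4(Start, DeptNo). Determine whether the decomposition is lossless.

Yes

Chase test. Columns are MName, ProjID, Client, Budget, Start, MgrID, DeptNo; row i has aⱼ where attribute j ∈ Projecti, else bᵢⱼ.
Initial tableau (one row per fragment):
  row 1: a1 a2 a3 b14 a5 b16 a7
  row 2: b21 a2 a3 b24 a5 a6 b27
  row 3: b31 a2 b33 a4 b35 a6 b37
  row 4: b41 b42 b43 b44 a5 b46 a7
Rows 2 and 3 agree on MgrID; apply MgrID→Budget and equate their Budget entries.
Rows 1 and 2 agree on Start; apply Start→MgrID and equate their MgrID entries.
Rows 1 and 4 agree on Start; apply Start→MgrID and equate their MgrID entries.
Rows 1 and 3 agree on ProjID, MgrID; apply ProjID, MgrID→Start and equate their Start entries.
Rows 1 and 2 agree on MgrID; apply MgrID→Budget and equate their Budget entries.
Rows 1 and 4 agree on MgrID; apply MgrID→Budget and equate their Budget entries.
Row 1 is now all distinguished symbols — the join is lossless.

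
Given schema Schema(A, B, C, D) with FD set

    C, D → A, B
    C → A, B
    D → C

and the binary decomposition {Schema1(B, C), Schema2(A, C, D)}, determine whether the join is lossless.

Yes

Common attributes: Schema1 ∩ Schema2 = {C}.
Closure of {C}: C → A, B applies, adding A, B. So (C)⁺ = {A, B, C}.
This closure contains every attribute of Schema1, so Schema1 ∩ Schema2 → Schema1. The join is lossless.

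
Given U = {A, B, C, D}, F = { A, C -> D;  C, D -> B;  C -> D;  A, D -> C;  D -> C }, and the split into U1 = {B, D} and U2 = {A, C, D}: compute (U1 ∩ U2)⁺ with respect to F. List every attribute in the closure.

B, C, D

U1 ∩ U2 = {D}.
D → C applies, adding C
C, D → B applies, adding B
Closure: {B, C, D}.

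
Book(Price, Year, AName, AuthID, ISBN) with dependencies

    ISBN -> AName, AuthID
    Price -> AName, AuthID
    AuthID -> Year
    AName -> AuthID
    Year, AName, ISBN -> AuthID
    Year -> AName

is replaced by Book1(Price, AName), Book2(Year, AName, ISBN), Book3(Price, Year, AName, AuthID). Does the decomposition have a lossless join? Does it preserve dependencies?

lossy but dependency-preserving

Lossless test (chase): Rows 1 and 3 agree on Price; apply Price→AName, AuthID and equate their AName, AuthID entries. Rows 1 and 3 agree on AuthID; apply AuthID→Year and equate their Year entries. Rows 1 and 2 agree on AName; apply AName→AuthID and equate their AuthID entries. No row becomes fully distinguished — the join is lossy.
Dependency preservation: ISBN → AName, AuthID; Year, AName, ISBN → AuthID are not contained in any single fragment, but the restricted closure of each left-hand side across the fragments still reaches the right-hand side; the remaining FDs each lie inside some fragment. All dependencies are preserved.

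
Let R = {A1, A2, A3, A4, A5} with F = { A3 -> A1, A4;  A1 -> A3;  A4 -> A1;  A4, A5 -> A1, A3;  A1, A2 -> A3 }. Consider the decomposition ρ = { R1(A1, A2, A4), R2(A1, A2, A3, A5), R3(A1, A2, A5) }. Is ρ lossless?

Yes

Chase test. Columns are A1, A2, A3, A4, A5; row i has aⱼ where attribute j ∈ Ri, else bᵢⱼ.
Initial tableau (one row per fragment):
  row 1: a1 a2 b13 a4 b15
  row 2: a1 a2 a3 b24 a5
  row 3: a1 a2 b33 b34 a5
Rows 1 and 2 agree on A1; apply A1→A3 and equate their A3 entries.
Rows 1 and 3 agree on A1; apply A1→A3 and equate their A3 entries.
Rows 1 and 2 agree on A3; apply A3→A1, A4 and equate their A1, A4 entries.
Rows 1 and 3 agree on A3; apply A3→A1, A4 and equate their A1, A4 entries.
Row 2 is now all distinguished symbols — the join is lossless.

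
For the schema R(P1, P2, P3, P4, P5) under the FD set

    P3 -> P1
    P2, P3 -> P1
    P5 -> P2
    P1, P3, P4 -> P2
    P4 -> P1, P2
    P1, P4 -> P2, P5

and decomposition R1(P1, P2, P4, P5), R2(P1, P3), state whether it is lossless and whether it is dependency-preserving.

lossy but dependency-preserving

Lossless test: (P1)⁺ = {P1}, which is a superkey of neither fragment — lossy.
Dependency preservation: P2, P3 → P1; P1, P3, P4 → P2 are not contained in any single fragment, but the restricted closure of each left-hand side across the fragments still reaches the right-hand side; the remaining FDs each lie inside some fragment. All dependencies are preserved.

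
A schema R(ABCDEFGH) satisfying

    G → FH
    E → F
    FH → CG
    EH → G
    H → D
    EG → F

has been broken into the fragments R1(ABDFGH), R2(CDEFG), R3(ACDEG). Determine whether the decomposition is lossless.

No

Chase test. Columns are ABCDEFGH; row i has aⱼ where attribute j ∈ Ri, else bᵢⱼ.
Initial tableau (one row per fragment):
  row 1: a1 a2 b13 a4 b15 a6 a7 a8
  row 2: b21 b22 a3 a4 a5 a6 a7 b28
  row 3: a1 b32 a3 a4 a5 b36 a7 b38
Rows 1 and 2 agree on G; apply G→FH and equate their FH entries.
Rows 1 and 3 agree on G; apply G→FH and equate their FH entries.
Rows 1 and 2 agree on FH; apply FH→CG and equate their CG entries.
No row becomes fully distinguished — the join is lossy.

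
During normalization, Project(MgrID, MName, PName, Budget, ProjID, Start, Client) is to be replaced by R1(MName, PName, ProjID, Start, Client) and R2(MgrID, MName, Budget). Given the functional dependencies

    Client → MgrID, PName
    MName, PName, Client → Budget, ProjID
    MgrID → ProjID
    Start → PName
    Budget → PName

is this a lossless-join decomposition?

No

Common attributes: R1 ∩ R2 = {MName}.
No dependency enlarges {MName}, so (MName)⁺ = {MName}.
The closure contains neither all of R1 = {MName, PName, ProjID, Start, Client} nor all of R2 = {MgrID, MName, Budget}, so the common attributes are not a superkey of either fragment. The join is lossy.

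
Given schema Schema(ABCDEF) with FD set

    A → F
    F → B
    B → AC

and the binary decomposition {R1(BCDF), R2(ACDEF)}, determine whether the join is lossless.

Common attributes: R1 ∩ R2 = {CDF}.
Closure of {CDF}: F → B applies, adding B; B → AC applies, adding A. So (CDF)⁺ = {ABCDF}.
This closure contains every attribute of R1, so R1 ∩ R2 → R1. The join is lossless.

Yes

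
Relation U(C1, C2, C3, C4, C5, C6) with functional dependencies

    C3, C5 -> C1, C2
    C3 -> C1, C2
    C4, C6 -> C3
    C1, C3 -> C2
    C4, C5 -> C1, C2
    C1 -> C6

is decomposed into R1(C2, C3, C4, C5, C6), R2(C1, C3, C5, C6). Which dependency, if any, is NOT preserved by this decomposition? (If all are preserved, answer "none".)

none

C3, C5 → C1, C2: restricted closure across fragments reaches C1, C2.
C3 → C1, C2: restricted closure across fragments reaches C1, C2.
C4, C6 → C3 lies within R1.
C1, C3 → C2: restricted closure across fragments reaches C2.
C4, C5 → C1, C2: restricted closure across fragments reaches C1, C2.
C1 → C6 lies within R2.
Every dependency is enforceable on the fragments, so the decomposition is dependency-preserving.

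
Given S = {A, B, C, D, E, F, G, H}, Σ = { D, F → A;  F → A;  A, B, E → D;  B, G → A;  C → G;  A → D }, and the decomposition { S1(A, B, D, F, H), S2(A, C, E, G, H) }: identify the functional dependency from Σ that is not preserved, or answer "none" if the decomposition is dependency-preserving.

Check B, G → A: no single fragment contains all of {A, B, G}, and the restricted closure of {B, G} across the fragments never reaches {A}.
D, F → A is preserved.
F → A is preserved.
A, B, E → D is preserved.
C → G is preserved.
A → D is preserved.

B, G → A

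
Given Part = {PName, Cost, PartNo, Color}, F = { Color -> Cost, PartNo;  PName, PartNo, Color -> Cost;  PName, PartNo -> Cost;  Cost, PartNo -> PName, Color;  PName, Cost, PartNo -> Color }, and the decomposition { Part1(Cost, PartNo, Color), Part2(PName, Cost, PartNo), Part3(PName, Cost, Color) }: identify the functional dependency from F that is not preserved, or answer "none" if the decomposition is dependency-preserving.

Color → Cost, PartNo lies within Part1.
PName, PartNo, Color → Cost: restricted closure across fragments reaches Cost.
PName, PartNo → Cost lies within Part2.
Cost, PartNo → PName, Color: restricted closure across fragments reaches PName, Color.
PName, Cost, PartNo → Color: restricted closure across fragments reaches Color.
Every dependency is enforceable on the fragments, so the decomposition is dependency-preserving.

none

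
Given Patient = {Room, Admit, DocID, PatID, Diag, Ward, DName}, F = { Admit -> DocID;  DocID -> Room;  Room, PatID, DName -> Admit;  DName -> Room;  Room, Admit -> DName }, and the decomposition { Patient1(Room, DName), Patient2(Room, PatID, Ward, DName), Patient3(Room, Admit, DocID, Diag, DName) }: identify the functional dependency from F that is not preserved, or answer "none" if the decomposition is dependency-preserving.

Room, PatID, DName -> Admit

Check Room, PatID, DName → Admit: no single fragment contains all of {Room, Admit, PatID, DName}, and the restricted closure of {Room, PatID, DName} across the fragments never reaches {Admit}.
Admit → DocID is preserved.
DocID → Room is preserved.
DName → Room is preserved.
Room, Admit → DName is preserved.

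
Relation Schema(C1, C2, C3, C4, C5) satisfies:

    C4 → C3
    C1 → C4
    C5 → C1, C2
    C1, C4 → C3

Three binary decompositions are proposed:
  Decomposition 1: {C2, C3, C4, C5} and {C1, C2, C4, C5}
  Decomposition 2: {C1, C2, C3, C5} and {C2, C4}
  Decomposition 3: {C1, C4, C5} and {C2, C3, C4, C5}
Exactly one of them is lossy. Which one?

Decomposition 2

Decomposition 1: common = {C2, C4, C5}, closure = {C1, C2, C3, C4, C5} → lossless.
Decomposition 2: common = {C2}, closure = {C2} → lossy.
Decomposition 3: common = {C4, C5}, closure = {C1, C2, C3, C4, C5} → lossless.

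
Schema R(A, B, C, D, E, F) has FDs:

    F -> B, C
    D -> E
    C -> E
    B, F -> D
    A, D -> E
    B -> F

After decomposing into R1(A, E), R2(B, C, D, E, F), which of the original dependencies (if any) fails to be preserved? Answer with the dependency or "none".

none

F → B, C lies within R2.
D → E lies within R2.
C → E lies within R2.
B, F → D lies within R2.
A, D → E: restricted closure across fragments reaches E.
B → F lies within R2.
Every dependency is enforceable on the fragments, so the decomposition is dependency-preserving.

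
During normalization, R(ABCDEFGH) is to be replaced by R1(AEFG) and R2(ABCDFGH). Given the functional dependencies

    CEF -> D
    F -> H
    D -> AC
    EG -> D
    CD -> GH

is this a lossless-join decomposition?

Common attributes: R1 ∩ R2 = {AFG}.
Closure of {AFG}: F → H applies, adding H. So (AFG)⁺ = {AFGH}.
The closure contains neither all of R1 = {AEFG} nor all of R2 = {ABCDFGH}, so the common attributes are not a superkey of either fragment. The join is lossy.

No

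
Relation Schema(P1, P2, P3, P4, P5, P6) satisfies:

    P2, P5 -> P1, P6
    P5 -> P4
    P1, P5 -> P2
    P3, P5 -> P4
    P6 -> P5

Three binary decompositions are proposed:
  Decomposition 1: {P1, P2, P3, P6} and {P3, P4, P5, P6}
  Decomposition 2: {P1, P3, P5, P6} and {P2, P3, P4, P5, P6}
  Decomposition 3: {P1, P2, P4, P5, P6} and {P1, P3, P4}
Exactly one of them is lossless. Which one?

Decomposition 1

Decomposition 1: common = {P3, P6}, closure = {P3, P4, P5, P6} → lossless.
Decomposition 2: common = {P3, P5, P6}, closure = {P3, P4, P5, P6} → lossy.
Decomposition 3: common = {P1, P4}, closure = {P1, P4} → lossy.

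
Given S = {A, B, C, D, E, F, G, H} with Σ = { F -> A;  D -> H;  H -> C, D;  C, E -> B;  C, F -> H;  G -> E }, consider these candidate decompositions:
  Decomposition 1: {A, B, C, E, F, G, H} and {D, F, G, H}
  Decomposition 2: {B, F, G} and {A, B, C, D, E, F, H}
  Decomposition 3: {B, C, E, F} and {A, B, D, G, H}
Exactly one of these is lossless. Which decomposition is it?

Decomposition 1: common = {F, G, H}, closure = {A, B, C, D, E, F, G, H} → lossless.
Decomposition 2: common = {B, F}, closure = {A, B, F} → lossy.
Decomposition 3: common = {B}, closure = {B} → lossy.

Decomposition 1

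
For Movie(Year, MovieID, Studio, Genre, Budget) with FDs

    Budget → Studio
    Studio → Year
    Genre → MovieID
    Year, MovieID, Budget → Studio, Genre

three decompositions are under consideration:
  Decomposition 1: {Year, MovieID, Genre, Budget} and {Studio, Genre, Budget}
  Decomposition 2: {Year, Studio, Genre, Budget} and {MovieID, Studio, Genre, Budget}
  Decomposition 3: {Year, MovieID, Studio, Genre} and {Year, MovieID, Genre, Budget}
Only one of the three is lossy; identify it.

Decomposition 1: common = {Genre, Budget}, closure = {Year, MovieID, Studio, Genre, Budget} → lossless.
Decomposition 2: common = {Studio, Genre, Budget}, closure = {Year, MovieID, Studio, Genre, Budget} → lossless.
Decomposition 3: common = {Year, MovieID, Genre}, closure = {Year, MovieID, Genre} → lossy.

Decomposition 3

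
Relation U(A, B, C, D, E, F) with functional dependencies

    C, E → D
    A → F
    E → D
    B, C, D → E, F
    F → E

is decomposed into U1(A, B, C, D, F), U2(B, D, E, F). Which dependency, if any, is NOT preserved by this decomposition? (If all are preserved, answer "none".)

C, E → D: restricted closure across fragments reaches D.
A → F lies within U1.
E → D lies within U2.
B, C, D → E, F: restricted closure across fragments reaches E, F.
F → E lies within U2.
Every dependency is enforceable on the fragments, so the decomposition is dependency-preserving.

none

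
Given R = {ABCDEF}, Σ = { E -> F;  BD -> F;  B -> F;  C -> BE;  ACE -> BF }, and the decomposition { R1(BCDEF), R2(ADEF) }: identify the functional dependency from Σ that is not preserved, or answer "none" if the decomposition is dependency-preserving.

E → F lies within R1.
BD → F lies within R1.
B → F lies within R1.
C → BE lies within R1.
ACE → BF: restricted closure across fragments reaches BF.
Every dependency is enforceable on the fragments, so the decomposition is dependency-preserving.

none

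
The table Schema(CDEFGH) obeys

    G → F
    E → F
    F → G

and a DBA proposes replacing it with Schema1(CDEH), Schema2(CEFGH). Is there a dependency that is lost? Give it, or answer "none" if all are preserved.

none

G → F lies within Schema2.
E → F lies within Schema2.
F → G lies within Schema2.
Every dependency is enforceable on the fragments, so the decomposition is dependency-preserving.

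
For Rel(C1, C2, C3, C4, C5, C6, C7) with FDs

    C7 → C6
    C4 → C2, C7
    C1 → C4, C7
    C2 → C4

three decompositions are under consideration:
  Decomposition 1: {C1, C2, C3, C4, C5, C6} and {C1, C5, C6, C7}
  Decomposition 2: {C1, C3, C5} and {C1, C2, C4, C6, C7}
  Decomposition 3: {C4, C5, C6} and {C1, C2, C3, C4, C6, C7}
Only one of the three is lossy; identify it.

Decomposition 3

Decomposition 1: common = {C1, C5, C6}, closure = {C1, C2, C4, C5, C6, C7} → lossless.
Decomposition 2: common = {C1}, closure = {C1, C2, C4, C6, C7} → lossless.
Decomposition 3: common = {C4, C6}, closure = {C2, C4, C6, C7} → lossy.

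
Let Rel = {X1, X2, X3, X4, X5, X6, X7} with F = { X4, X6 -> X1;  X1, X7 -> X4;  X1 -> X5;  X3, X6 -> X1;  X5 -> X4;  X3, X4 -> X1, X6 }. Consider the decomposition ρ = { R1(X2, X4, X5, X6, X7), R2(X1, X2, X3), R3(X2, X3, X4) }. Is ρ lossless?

No

Chase test. Columns are X1, X2, X3, X4, X5, X6, X7; row i has aⱼ where attribute j ∈ Ri, else bᵢⱼ.
Initial tableau (one row per fragment):
  row 1: b11 a2 b13 a4 a5 a6 a7
  row 2: a1 a2 a3 b24 b25 b26 b27
  row 3: b31 a2 a3 a4 b35 b36 b37
No row becomes fully distinguished — the join is lossy.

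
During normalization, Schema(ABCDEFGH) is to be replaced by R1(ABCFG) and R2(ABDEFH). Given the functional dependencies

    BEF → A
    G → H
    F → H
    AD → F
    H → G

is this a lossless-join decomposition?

No

Common attributes: R1 ∩ R2 = {ABF}.
Closure of {ABF}: F → H applies, adding H; H → G applies, adding G. So (ABF)⁺ = {ABFGH}.
The closure contains neither all of R1 = {ABCFG} nor all of R2 = {ABDEFH}, so the common attributes are not a superkey of either fragment. The join is lossy.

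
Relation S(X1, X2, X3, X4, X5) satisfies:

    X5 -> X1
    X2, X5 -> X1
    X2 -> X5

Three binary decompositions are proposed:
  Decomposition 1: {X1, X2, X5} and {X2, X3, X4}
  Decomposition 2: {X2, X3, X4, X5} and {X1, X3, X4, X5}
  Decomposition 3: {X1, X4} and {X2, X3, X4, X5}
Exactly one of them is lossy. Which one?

Decomposition 1: common = {X2}, closure = {X1, X2, X5} → lossless.
Decomposition 2: common = {X3, X4, X5}, closure = {X1, X3, X4, X5} → lossless.
Decomposition 3: common = {X4}, closure = {X4} → lossy.

Decomposition 3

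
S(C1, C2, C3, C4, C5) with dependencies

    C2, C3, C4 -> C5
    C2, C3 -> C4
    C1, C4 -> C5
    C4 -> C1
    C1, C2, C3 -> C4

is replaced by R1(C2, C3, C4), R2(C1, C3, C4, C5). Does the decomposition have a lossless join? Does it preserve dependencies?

lossless and dependency-preserving

Lossless test: (C3, C4)⁺ = {C1, C3, C4, C5}, which contains all of one fragment — lossless.
Dependency preservation: C2, C3, C4 → C5; C1, C2, C3 → C4 are not contained in any single fragment, but the restricted closure of each left-hand side across the fragments still reaches the right-hand side; the remaining FDs each lie inside some fragment. All dependencies are preserved.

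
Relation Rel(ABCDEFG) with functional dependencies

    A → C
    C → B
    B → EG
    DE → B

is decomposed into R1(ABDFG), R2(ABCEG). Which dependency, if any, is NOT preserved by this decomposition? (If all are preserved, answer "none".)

DE → B

Check DE → B: no single fragment contains all of {BDE}, and the restricted closure of {DE} across the fragments never reaches {B}.
A → C is preserved.
C → B is preserved.
B → EG is preserved.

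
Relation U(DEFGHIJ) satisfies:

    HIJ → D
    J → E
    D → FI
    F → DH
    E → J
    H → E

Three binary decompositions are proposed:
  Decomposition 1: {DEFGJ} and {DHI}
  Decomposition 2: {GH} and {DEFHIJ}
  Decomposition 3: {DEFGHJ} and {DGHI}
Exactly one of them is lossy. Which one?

Decomposition 2

Decomposition 1: common = {D}, closure = {DEFHIJ} → lossless.
Decomposition 2: common = {H}, closure = {EHJ} → lossy.
Decomposition 3: common = {DGH}, closure = {DEFGHIJ} → lossless.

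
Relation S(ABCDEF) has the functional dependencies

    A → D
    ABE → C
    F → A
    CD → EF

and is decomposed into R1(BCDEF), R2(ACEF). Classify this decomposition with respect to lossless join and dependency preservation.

Lossless test: (CEF)⁺ = {ACDEF}, which contains all of one fragment — lossless.
Dependency preservation: the restricted closure of {A} across the fragments never reaches {D}, so A → D cannot be enforced without a join — not preserved.

lossless but not dependency-preserving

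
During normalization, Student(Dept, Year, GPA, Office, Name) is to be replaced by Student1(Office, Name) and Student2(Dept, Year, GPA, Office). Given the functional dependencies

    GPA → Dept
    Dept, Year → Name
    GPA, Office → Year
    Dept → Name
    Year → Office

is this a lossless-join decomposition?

No

Common attributes: Student1 ∩ Student2 = {Office}.
No dependency enlarges {Office}, so (Office)⁺ = {Office}.
The closure contains neither all of Student1 = {Office, Name} nor all of Student2 = {Dept, Year, GPA, Office}, so the common attributes are not a superkey of either fragment. The join is lossy.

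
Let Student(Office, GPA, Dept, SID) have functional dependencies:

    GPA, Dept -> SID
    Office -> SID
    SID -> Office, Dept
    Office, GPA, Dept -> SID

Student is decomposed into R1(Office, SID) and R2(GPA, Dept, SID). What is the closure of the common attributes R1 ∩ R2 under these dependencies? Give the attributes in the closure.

R1 ∩ R2 = {SID}.
SID → Office, Dept applies, adding Office, Dept
Closure: {Office, Dept, SID}.

Office, Dept, SID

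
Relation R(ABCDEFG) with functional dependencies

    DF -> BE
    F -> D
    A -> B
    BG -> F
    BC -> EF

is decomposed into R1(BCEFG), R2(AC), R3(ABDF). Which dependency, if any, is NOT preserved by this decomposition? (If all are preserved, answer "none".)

DF → BE: restricted closure across fragments reaches BE.
F → D lies within R3.
A → B lies within R3.
BG → F lies within R1.
BC → EF lies within R1.
Every dependency is enforceable on the fragments, so the decomposition is dependency-preserving.

none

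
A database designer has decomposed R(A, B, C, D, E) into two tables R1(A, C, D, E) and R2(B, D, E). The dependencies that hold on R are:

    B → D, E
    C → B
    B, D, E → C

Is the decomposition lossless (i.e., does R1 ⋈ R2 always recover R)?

Common attributes: R1 ∩ R2 = {D, E}.
No dependency enlarges {D, E}, so (D, E)⁺ = {D, E}.
The closure contains neither all of R1 = {A, C, D, E} nor all of R2 = {B, D, E}, so the common attributes are not a superkey of either fragment. The join is lossy.

No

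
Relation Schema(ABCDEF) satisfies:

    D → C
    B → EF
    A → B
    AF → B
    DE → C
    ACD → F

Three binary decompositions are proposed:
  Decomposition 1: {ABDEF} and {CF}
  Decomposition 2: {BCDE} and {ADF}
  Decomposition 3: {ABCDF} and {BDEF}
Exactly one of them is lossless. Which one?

Decomposition 3

Decomposition 1: common = {F}, closure = {F} → lossy.
Decomposition 2: common = {D}, closure = {CD} → lossy.
Decomposition 3: common = {BDF}, closure = {BCDEF} → lossless.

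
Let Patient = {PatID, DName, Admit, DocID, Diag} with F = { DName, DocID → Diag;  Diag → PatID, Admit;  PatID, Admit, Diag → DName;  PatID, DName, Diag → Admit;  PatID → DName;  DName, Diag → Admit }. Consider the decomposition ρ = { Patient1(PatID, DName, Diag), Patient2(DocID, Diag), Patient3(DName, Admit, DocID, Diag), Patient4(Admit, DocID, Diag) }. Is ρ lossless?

Yes

Chase test. Columns are PatID, DName, Admit, DocID, Diag; row i has aⱼ where attribute j ∈ Patienti, else bᵢⱼ.
Initial tableau (one row per fragment):
  row 1: a1 a2 b13 b14 a5
  row 2: b21 b22 b23 a4 a5
  row 3: b31 a2 a3 a4 a5
  row 4: b41 b42 a3 a4 a5
Rows 1 and 2 agree on Diag; apply Diag→PatID, Admit and equate their PatID, Admit entries.
Rows 1 and 3 agree on Diag; apply Diag→PatID, Admit and equate their PatID, Admit entries.
Rows 1 and 4 agree on Diag; apply Diag→PatID, Admit and equate their PatID, Admit entries.
Rows 1 and 2 agree on PatID, Admit, Diag; apply PatID, Admit, Diag→DName and equate their DName entries.
Rows 1 and 4 agree on PatID, Admit, Diag; apply PatID, Admit, Diag→DName and equate their DName entries.
Row 2 is now all distinguished symbols — the join is lossless.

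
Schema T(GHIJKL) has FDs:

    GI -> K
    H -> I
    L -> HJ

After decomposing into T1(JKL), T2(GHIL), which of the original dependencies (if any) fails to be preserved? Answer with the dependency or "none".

GI -> K

Check GI → K: no single fragment contains all of {GIK}, and the restricted closure of {GI} across the fragments never reaches {K}.
H → I is preserved.
L → HJ is preserved.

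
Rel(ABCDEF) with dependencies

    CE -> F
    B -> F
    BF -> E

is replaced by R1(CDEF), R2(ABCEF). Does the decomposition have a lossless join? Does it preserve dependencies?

Lossless test: (CEF)⁺ = {CEF}, which is a superkey of neither fragment — lossy.
Dependency preservation: every FD's attributes lie within a single fragment, so each can be enforced locally — preserved.

lossy but dependency-preserving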